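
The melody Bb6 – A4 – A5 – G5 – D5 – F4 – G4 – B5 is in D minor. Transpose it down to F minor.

Db6 C4 C5 Bb4 F4 Ab3 Bb3 D5

D minor to F minor down is a major sixth, so every note moves down by that interval.
Bb6 becomes Db6
A4 becomes C4
A5 becomes C5
G5 becomes Bb4
D5 becomes F4
F4 becomes Ab3
G4 becomes Bb3
B5 becomes D5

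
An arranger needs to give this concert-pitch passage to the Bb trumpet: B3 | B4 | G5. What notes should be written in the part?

C#4 C#5 A5

Written C4 sounds as Bb3 on the Bb trumpet, so concert pitches are written a major second up.
B3 -> C#4
B4 -> C#5
G5 -> A5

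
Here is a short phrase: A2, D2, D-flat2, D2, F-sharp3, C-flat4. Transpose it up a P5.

E3 A2 Ab2 A2 C#4 Gb4

A2 to E3
D2 to A2
Db2 to Ab2
D2 to A2
F#3 to C#4
Cb4 to Gb4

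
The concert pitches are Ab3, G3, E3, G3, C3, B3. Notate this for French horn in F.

The French horn in F sounds a perfect fifth below written, so the written part must be a perfect fifth above concert — transpose each note up.
Ab3 gives Eb4
G3 gives D4
E3 gives B3
G3 gives D4
C3 gives G3
B3 gives F#4

Eb4 D4 B3 D4 G3 F#4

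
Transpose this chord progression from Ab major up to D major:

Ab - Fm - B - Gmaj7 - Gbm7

D Bm E# C#maj7 Cm7

Ab major up to D major is an augmented fourth; each chord root moves by that interval while the quality stays the same.
Ab: root Ab up an augmented fourth → D, giving D.
Fm: root F up an augmented fourth → B, giving Bm.
B: root B up an augmented fourth → E#, giving E#.
Gmaj7: root G up an augmented fourth → C#, giving C#maj7.
Gbm7: root Gb up an augmented fourth → C, giving Cm7.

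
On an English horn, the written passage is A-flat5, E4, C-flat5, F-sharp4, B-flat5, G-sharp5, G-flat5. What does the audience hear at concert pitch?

Written C4 on the English horn sounds as F3, a perfect fifth lower; apply that shift to every note.
Ab5 -> Db5
E4 -> A3
Cb5 -> Fb4
F#4 -> B3
Bb5 -> Eb5
G#5 -> C#5
Gb5 -> Cb5

Db5 A3 Fb4 B3 Eb5 C#5 Cb5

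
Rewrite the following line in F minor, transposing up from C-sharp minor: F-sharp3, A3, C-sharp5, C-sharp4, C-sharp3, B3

C-sharp minor to F minor up is a diminished fourth, so every note moves up by that interval.
F#3 gives Bb3
A3 gives Db4
C#5 gives F5
C#4 gives F4
C#3 gives F3
B3 gives Eb4

Bb3 Db4 F5 F4 F3 Eb4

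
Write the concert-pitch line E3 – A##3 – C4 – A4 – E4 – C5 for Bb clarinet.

F#3 B##3 D4 B4 F#4 D5

The Bb clarinet sounds a major second below written, so the written part must be a major second above concert — transpose each note up.
E3 -> F#3
A##3 -> B##3
C4 -> D4
A4 -> B4
E4 -> F#4
C5 -> D5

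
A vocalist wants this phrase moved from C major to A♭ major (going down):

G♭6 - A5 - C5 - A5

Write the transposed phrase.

Ebb6 F5 Ab4 F5

C major to A♭ major down is a major third, so every note moves down by that interval.
Gb6 to Ebb6
A5 to F5
C5 to Ab4
A5 to F5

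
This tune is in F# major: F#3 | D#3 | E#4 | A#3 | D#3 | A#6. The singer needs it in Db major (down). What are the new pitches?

F# major to Db major down is an augmented third, so every note moves down by that interval.
F#3 to Db3
D#3 to Bb2
E#4 to C4
A#3 to F3
D#3 to Bb2
A#6 to F6

Db3 Bb2 C4 F3 Bb2 F6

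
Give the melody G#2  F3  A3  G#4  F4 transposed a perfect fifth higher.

G#2 gives D#3
F3 gives C4
A3 gives E4
G#4 gives D#5
F4 gives C5

D#3 C4 E4 D#5 C5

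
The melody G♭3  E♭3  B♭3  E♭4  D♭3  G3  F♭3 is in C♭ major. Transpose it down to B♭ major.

F3 D3 A3 D4 C3 F#3 Eb3

C♭ major to B♭ major down is a minor second, so every note moves down by that interval.
Gb3 to F3
Eb3 to D3
Bb3 to A3
Eb4 to D4
Db3 to C3
G3 to F#3
Fb3 to Eb3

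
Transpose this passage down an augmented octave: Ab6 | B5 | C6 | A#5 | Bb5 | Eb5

Abb5 Bb4 Cb5 A4 Bbb4 Ebb4

Ab6 becomes Abb5
B5 becomes Bb4
C6 becomes Cb5
A#5 becomes A4
Bb5 becomes Bbb4
Eb5 becomes Ebb4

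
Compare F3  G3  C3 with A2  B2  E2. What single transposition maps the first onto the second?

down a minor sixth

Take the first pair: F3 → A2. F to A spans 6 letter names, so the interval is some kind of sixth.
A2 to F3 is 8 semitones, which makes it a minor sixth; the second version is lower, so the direction is down.
Checking another pair — C3 → E2 — gives the same interval.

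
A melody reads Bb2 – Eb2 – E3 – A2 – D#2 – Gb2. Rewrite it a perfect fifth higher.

Bb2 → F3
Eb2 → Bb2
E3 → B3
A2 → E3
D#2 → A#2
Gb2 → Db3

F3 Bb2 B3 E3 A#2 Db3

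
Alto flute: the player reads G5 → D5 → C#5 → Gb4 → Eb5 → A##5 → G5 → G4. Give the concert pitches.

The alto flute sounds a perfect fourth below written, so transpose each written note down a perfect fourth.
G5 -> D5
D5 -> A4
C#5 -> G#4
Gb4 -> Db4
Eb5 -> Bb4
A##5 -> E##5
G5 -> D5
G4 -> D4

D5 A4 G#4 Db4 Bb4 E##5 D5 D4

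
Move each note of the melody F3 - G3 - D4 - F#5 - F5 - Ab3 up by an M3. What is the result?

A3 B3 F#4 A#5 A5 C4

A major third up from F3 gives A3.
G3: a third up reaches B, and 4 semitones makes it B3.
D4 up a major third is F#4.
F#5 up a major third is A#5.
F5 up a major third is A5.
Ab3: a third up reaches C, and 4 semitones makes it C4.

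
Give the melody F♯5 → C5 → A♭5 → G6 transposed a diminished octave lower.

F##4 C#4 A4 G#5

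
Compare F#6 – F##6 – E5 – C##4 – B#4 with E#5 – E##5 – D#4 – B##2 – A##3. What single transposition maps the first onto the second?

down a minor ninth

From F#6 to E#5 is 9 letter names — a ninth of some quality.
E#5 to F#6 is 13 semitones, which makes it a minor ninth; the second version is lower, so the direction is down.
Checking another pair — B#4 → A##3 — gives the same interval.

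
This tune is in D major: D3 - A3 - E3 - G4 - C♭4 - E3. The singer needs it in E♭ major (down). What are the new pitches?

Eb2 Bb2 F2 Ab3 Dbb3 F2

From D down to E♭ is a major seventh; apply that to each pitch.
D3 becomes Eb2
A3 becomes Bb2
E3 becomes F2
G4 becomes Ab3
Cb4 becomes Dbb3
E3 becomes F2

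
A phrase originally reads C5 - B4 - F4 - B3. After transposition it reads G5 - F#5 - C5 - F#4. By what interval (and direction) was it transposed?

up a perfect fifth

From C5 to G5 is 5 letter names — a fifth of some quality.
C5 to G5 is 7 semitones, which makes it a perfect fifth; the second version is higher, so the direction is up.
Checking another pair — B3 → F#4 — gives the same interval.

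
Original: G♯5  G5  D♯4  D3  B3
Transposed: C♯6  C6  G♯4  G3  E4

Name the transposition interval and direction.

Take the first pair: G#5 → C#6. G to C spans 4 letter names, so the interval is some kind of fourth.
G#5 to C#6 is 5 semitones, which makes it a perfect fourth; the second version is higher, so the direction is up.
Checking another pair — B3 → E4 — gives the same interval.

up a perfect fourth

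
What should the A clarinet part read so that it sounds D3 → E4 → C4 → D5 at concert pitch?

Written C4 sounds as A3 on the A clarinet, so concert pitches are written a minor third up.
D3 to F3
E4 to G4
C4 to Eb4
D5 to F5

F3 G4 Eb4 F5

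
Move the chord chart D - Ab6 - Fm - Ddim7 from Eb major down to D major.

Eb major down to D major is a minor second; each chord root moves by that interval while the quality stays the same.
D: root D down a minor second → C#, giving C#.
Ab6: root Ab down a minor second → G, giving G6.
Fm: root F down a minor second → E, giving Em.
Ddim7: root D down a minor second → C#, giving C#dim7.

C# G6 Em C#dim7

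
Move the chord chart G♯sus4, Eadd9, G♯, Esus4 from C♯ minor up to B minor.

C♯ minor up to B minor is a minor seventh; each chord root moves by that interval while the quality stays the same.
G♯sus4: root G♯ up a minor seventh → F#, giving F#sus4.
Eadd9: root E up a minor seventh → D, giving Dadd9.
G♯: root G♯ up a minor seventh → F#, giving F#.
Esus4: root E up a minor seventh → D, giving Dsus4.

F#sus4 Dadd9 F# Dsus4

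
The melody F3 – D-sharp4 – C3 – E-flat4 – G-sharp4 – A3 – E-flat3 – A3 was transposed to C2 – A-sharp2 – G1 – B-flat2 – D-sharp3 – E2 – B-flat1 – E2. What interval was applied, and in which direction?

From F3 to C2 is 11 letter names — an eleventh of some quality.
C2 to F3 is 17 semitones, which makes it a perfect eleventh; the second version is lower, so the direction is down.
Checking another pair — A3 → E2 — gives the same interval.

down a perfect eleventh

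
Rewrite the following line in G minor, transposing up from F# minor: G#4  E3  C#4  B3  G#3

From F# up to G is a minor second; apply that to each pitch.
G#4 → A4
E3 → F3
C#4 → D4
B3 → C4
G#3 → A3

A4 F3 D4 C4 A3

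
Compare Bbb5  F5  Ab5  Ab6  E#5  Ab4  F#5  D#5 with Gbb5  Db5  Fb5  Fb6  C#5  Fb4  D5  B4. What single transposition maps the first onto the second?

down a major third

From Bbb5 to Gbb5 is 3 letter names — a third of some quality.
Gbb5 to Bbb5 is 4 semitones, which makes it a major third; the second version is lower, so the direction is down.
Checking another pair — D#5 → B4 — gives the same interval.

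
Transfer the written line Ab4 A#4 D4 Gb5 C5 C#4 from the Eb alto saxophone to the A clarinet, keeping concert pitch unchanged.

Ebb4 E4 Ab3 Dbb5 Gb4 G3

First find concert pitch: the Eb alto saxophone sounds a major sixth below written, so Ab4 A#4 D4 Gb5 C5 C#4 sounds Cb4 C#4 F3 Bbb4 Eb4 E3.
Then write for A clarinet: it sounds a minor third below written, so the part must be a minor third above concert.
Cb4 → Ebb4
C#4 → E4
F3 → Ab3
Bbb4 → Dbb5
Eb4 → Gb4
E3 → G3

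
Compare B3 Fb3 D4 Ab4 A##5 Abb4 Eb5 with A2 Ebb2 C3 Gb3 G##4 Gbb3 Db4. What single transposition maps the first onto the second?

down a major ninth

From B3 to A2 is 9 letter names — a ninth of some quality.
A2 to B3 is 14 semitones, which makes it a major ninth; the second version is lower, so the direction is down.
Checking another pair — Eb5 → Db4 — gives the same interval.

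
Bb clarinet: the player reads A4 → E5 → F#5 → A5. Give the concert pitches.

The Bb clarinet sounds a major second below written, so transpose each written note down a major second.
A4 gives G4
E5 gives D5
F#5 gives E5
A5 gives G5

G4 D5 E5 G5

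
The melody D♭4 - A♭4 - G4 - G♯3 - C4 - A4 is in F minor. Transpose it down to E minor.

F minor to E minor down is a minor second, so every note moves down by that interval.
Db4 gives C4
Ab4 gives G4
G4 gives F#4
G#3 gives F##3
C4 gives B3
A4 gives G#4

C4 G4 F#4 F##3 B3 G#4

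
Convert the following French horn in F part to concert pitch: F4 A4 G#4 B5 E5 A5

Bb3 D4 C#4 E5 A4 D5

The French horn in F sounds a perfect fifth below written, so transpose each written note down a perfect fifth.
F4 → Bb3
A4 → D4
G#4 → C#4
B5 → E5
E5 → A4
A5 → D5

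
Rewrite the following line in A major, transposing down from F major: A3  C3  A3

C#3 E2 C#3

F major to A major down is a minor sixth, so every note moves down by that interval.
A3 to C#3
C3 to E2
A3 to C#3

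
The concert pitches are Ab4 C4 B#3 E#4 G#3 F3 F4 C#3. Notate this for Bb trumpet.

The Bb trumpet sounds a major second below written, so the written part must be a major second above concert — transpose each note up.
Ab4 gives Bb4
C4 gives D4
B#3 gives C##4
E#4 gives F##4
G#3 gives A#3
F3 gives G3
F4 gives G4
C#3 gives D#3

Bb4 D4 C##4 F##4 A#3 G3 G4 D#3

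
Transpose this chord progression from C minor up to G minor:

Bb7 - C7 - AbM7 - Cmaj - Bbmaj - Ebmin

F7 G7 EbM7 Gmaj Fmaj Bbmin

C minor up to G minor is a perfect fifth; each chord root moves by that interval while the quality stays the same.
Bb7: root Bb up a perfect fifth → F, giving F7.
C7: root C up a perfect fifth → G, giving G7.
AbM7: root Ab up a perfect fifth → Eb, giving EbM7.
Cmaj: root C up a perfect fifth → G, giving Gmaj.
Bbmaj: root Bb up a perfect fifth → F, giving Fmaj.
Ebmin: root Eb up a perfect fifth → Bb, giving Bbmin.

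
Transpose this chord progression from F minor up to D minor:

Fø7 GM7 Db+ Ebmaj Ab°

Dø7 EM7 Bb+ Cmaj F°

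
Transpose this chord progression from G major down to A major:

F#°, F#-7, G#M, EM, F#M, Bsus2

G major down to A major is a minor seventh; each chord root moves by that interval while the quality stays the same.
F#°: root F# down a minor seventh → G#, giving G#°.
F#-7: root F# down a minor seventh → G#, giving G#-7.
G#M: root G# down a minor seventh → A#, giving A#M.
EM: root E down a minor seventh → F#, giving F#M.
F#M: root F# down a minor seventh → G#, giving G#M.
Bsus2: root B down a minor seventh → C#, giving C#sus2.

G#° G#-7 A#M F#M G#M C#sus2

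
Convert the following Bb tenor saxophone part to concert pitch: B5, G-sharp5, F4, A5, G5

The Bb tenor saxophone sounds a major ninth below written, so transpose each written note down a major ninth.
B5 to A4
G#5 to F#4
F4 to Eb3
A5 to G4
G5 to F4

A4 F#4 Eb3 G4 F4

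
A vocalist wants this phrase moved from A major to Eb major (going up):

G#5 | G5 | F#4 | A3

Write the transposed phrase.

D6 Db6 C5 Eb4

From A up to Eb is a diminished fifth; apply that to each pitch.
G#5 -> D6
G5 -> Db6
F#4 -> C5
A3 -> Eb4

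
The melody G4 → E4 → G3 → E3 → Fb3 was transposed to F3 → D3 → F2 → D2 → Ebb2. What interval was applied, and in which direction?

Take the first pair: G4 → F3. G to F spans 9 letter names, so the interval is some kind of ninth.
F3 to G4 is 14 semitones, which makes it a major ninth; the second version is lower, so the direction is down.
Checking another pair — Fb3 → Ebb2 — gives the same interval.

down a major ninth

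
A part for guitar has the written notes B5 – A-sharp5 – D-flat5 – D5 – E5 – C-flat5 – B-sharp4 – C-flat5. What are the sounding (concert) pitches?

B4 A#4 Db4 D4 E4 Cb4 B#3 Cb4

The guitar sounds a perfect octave below written, so transpose each written note down a perfect octave.
B5 → B4
A#5 → A#4
Db5 → Db4
D5 → D4
E5 → E4
Cb5 → Cb4
B#4 → B#3
Cb5 → Cb4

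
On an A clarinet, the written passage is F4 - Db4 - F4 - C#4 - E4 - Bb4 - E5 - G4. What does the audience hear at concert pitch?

D4 Bb3 D4 A#3 C#4 G4 C#5 E4

Written C4 on the A clarinet sounds as A3, a minor third lower; apply that shift to every note.
F4 -> D4
Db4 -> Bb3
F4 -> D4
C#4 -> A#3
E4 -> C#4
Bb4 -> G4
E5 -> C#5
G4 -> E4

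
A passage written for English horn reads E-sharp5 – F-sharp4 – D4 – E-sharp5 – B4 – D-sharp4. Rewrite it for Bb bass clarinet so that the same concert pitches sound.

First find concert pitch: the English horn sounds a perfect fifth below written, so E-sharp5 F-sharp4 D4 E-sharp5 B4 D-sharp4 sounds A#4 B3 G3 A#4 E4 G#3.
Then write for Bb bass clarinet: it sounds a major ninth below written, so the part must be a major ninth above concert.
A#4 → B#5
B3 → C#5
G3 → A4
A#4 → B#5
E4 → F#5
G#3 → A#4

B#5 C#5 A4 B#5 F#5 A#4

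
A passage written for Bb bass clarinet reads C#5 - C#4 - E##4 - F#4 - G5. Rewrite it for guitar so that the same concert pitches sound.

B4 B3 D##4 E4 F5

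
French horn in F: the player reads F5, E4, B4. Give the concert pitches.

Written C4 on the French horn in F sounds as F3, a perfect fifth lower; apply that shift to every note.
F5 becomes Bb4
E4 becomes A3
B4 becomes E4

Bb4 A3 E4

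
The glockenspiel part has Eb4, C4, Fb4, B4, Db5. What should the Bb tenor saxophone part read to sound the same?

F7 D7 Gb7 C#8 Eb8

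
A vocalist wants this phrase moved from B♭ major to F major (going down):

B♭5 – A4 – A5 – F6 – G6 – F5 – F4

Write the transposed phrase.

F5 E4 E5 C6 D6 C5 C4

B♭ major to F major down is a perfect fourth, so every note moves down by that interval.
Bb5 to F5
A4 to E4
A5 to E5
F6 to C6
G6 to D6
F5 to C5
F4 to C4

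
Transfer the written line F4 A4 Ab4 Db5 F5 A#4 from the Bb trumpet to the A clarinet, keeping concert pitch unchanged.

Gb4 Bb4 Bbb4 Ebb5 Gb5 B4

First find concert pitch: the Bb trumpet sounds a major second below written, so F4 A4 Ab4 Db5 F5 A#4 sounds Eb4 G4 Gb4 Cb5 Eb5 G#4.
Then write for A clarinet: it sounds a minor third below written, so the part must be a minor third above concert.
Eb4 → Gb4
G4 → Bb4
Gb4 → Bbb4
Cb5 → Ebb5
Eb5 → Gb5
G#4 → B4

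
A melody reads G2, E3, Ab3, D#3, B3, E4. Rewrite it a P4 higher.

G2 up a perfect fourth is C3.
E3: a fourth up reaches A, and 5 semitones makes it A3.
Ab3 up a perfect fourth is Db4.
D#3: a fourth up reaches G, and 5 semitones makes it G#3.
B3: a fourth up reaches E, and 5 semitones makes it E4.
E4: a fourth up reaches A, and 5 semitones makes it A4.

C3 A3 Db4 G#3 E4 A4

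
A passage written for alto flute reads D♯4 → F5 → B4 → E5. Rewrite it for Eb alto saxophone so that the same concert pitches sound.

F##4 A5 D#5 G#5

First find concert pitch: the alto flute sounds a perfect fourth below written, so D♯4 F5 B4 E5 sounds A#3 C5 F#4 B4.
Then write for Eb alto saxophone: it sounds a major sixth below written, so the part must be a major sixth above concert.
A#3 → F##4
C5 → A5
F#4 → D#5
B4 → G#5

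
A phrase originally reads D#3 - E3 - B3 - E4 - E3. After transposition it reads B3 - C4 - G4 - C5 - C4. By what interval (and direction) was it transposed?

up a minor sixth

Take the first pair: D#3 → B3. D to B spans 6 letter names, so the interval is some kind of sixth.
D#3 to B3 is 8 semitones, which makes it a minor sixth; the second version is higher, so the direction is up.
Checking another pair — E3 → C4 — gives the same interval.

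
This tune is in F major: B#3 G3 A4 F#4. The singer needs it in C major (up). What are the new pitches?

F major to C major up is a perfect fifth, so every note moves up by that interval.
B#3 gives F##4
G3 gives D4
A4 gives E5
F#4 gives C#5

F##4 D4 E5 C#5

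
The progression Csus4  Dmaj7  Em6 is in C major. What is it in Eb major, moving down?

C major down to Eb major is a major sixth; each chord root moves by that interval while the quality stays the same.
Csus4: root C down a major sixth → Eb, giving Ebsus4.
Dmaj7: root D down a major sixth → F, giving Fmaj7.
Em6: root E down a major sixth → G, giving Gm6.

Ebsus4 Fmaj7 Gm6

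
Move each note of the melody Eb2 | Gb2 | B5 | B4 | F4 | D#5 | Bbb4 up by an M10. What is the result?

Eb2 becomes G3
Gb2 becomes Bb3
B5 becomes D#7
B4 becomes D#6
F4 becomes A5
D#5 becomes F##6
Bbb4 becomes Db6

G3 Bb3 D#7 D#6 A5 F##6 Db6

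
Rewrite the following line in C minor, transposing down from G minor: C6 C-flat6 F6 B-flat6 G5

F5 Fb5 Bb5 Eb6 C5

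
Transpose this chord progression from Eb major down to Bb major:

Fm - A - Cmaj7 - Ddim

Cm E Gmaj7 Adim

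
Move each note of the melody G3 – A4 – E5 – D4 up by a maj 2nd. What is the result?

A3 B4 F#5 E4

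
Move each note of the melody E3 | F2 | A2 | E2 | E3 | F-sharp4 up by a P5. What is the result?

B3 C3 E3 B2 B3 C#5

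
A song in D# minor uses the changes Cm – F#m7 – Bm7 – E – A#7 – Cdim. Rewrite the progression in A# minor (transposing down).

D# minor down to A# minor is a perfect fourth; each chord root moves by that interval while the quality stays the same.
Cm: root C down a perfect fourth → G, giving Gm.
F#m7: root F# down a perfect fourth → C#, giving C#m7.
Bm7: root B down a perfect fourth → F#, giving F#m7.
E: root E down a perfect fourth → B, giving B.
A#7: root A# down a perfect fourth → E#, giving E#7.
Cdim: root C down a perfect fourth → G, giving Gdim.

Gm C#m7 F#m7 B E#7 Gdim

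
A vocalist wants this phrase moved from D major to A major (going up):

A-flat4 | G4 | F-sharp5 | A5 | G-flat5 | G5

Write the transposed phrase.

Eb5 D5 C#6 E6 Db6 D6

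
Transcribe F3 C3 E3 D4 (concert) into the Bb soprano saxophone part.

G3 D3 F#3 E4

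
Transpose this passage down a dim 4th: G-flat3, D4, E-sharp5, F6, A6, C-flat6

D3 A#3 B##4 C#6 E#6 G5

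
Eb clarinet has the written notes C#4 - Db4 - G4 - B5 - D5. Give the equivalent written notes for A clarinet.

First find concert pitch: the Eb clarinet sounds a minor third above written, so C#4 Db4 G4 B5 D5 sounds E4 Fb4 Bb4 D6 F5.
Then write for A clarinet: it sounds a minor third below written, so the part must be a minor third above concert.
E4 → G4
Fb4 → Abb4
Bb4 → Db5
D6 → F6
F5 → Ab5

G4 Abb4 Db5 F6 Ab5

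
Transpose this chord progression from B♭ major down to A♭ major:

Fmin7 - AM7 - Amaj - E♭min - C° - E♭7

Ebmin7 GM7 Gmaj Dbmin Bb° Db7

B♭ major down to A♭ major is a major second; each chord root moves by that interval while the quality stays the same.
Fmin7: root F down a major second → Eb, giving Ebmin7.
AM7: root A down a major second → G, giving GM7.
Amaj: root A down a major second → G, giving Gmaj.
E♭min: root E♭ down a major second → Db, giving Dbmin.
C°: root C down a major second → Bb, giving Bb°.
E♭7: root E♭ down a major second → Db, giving Db7.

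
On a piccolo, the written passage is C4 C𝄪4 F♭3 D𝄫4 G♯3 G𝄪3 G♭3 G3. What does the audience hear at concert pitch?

C5 C##5 Fb4 Dbb5 G#4 G##4 Gb4 G4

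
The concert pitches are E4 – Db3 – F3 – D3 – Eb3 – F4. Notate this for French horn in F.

B4 Ab3 C4 A3 Bb3 C5

Written C4 sounds as F3 on the French horn in F, so concert pitches are written a perfect fifth up.
E4 becomes B4
Db3 becomes Ab3
F3 becomes C4
D3 becomes A3
Eb3 becomes Bb3
F4 becomes C5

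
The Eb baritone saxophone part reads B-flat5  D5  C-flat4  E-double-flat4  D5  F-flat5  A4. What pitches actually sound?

Db4 F3 Ebb2 Gbb2 F3 Abb3 C3

The Eb baritone saxophone sounds a major thirteenth below written, so transpose each written note down a major thirteenth.
Bb5 -> Db4
D5 -> F3
Cb4 -> Ebb2
Ebb4 -> Gbb2
D5 -> F3
Fb5 -> Abb3
A4 -> C3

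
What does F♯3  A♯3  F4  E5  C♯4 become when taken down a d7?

G##2 B##2 G#3 F##4 D##3

F#3 gives G##2
A#3 gives B##2
F4 gives G#3
E5 gives F##4
C#4 gives D##3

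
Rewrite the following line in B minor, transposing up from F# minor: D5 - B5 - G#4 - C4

G5 E6 C#5 F4

From F# up to B is a perfect fourth; apply that to each pitch.
D5 to G5
B5 to E6
G#4 to C#5
C4 to F4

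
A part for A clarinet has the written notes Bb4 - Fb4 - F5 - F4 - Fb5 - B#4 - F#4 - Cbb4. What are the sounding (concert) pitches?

G4 Db4 D5 D4 Db5 G##4 D#4 Abb3

Written C4 on the A clarinet sounds as A3, a minor third lower; apply that shift to every note.
Bb4 -> G4
Fb4 -> Db4
F5 -> D5
F4 -> D4
Fb5 -> Db5
B#4 -> G##4
F#4 -> D#4
Cbb4 -> Abb3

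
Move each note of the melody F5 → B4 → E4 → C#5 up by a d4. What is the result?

F5 up a diminished fourth is Bbb5.
A diminished fourth up from B4 gives Eb5.
A diminished fourth up from E4 gives Ab4.
C#5: a fourth up reaches F, and 4 semitones makes it F5.

Bbb5 Eb5 Ab4 F5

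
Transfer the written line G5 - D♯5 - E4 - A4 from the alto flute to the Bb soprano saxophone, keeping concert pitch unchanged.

E5 B#4 C#4 F#4

First find concert pitch: the alto flute sounds a perfect fourth below written, so G5 D♯5 E4 A4 sounds D5 A#4 B3 E4.
Then write for Bb soprano saxophone: it sounds a major second below written, so the part must be a major second above concert.
D5 → E5
A#4 → B#4
B3 → C#4
E4 → F#4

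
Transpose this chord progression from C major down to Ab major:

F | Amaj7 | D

C major down to Ab major is a major third; each chord root moves by that interval while the quality stays the same.
F: root F down a major third → Db, giving Db.
Amaj7: root A down a major third → F, giving Fmaj7.
D: root D down a major third → Bb, giving Bb.

Db Fmaj7 Bb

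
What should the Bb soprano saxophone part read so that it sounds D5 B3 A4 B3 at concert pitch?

E5 C#4 B4 C#4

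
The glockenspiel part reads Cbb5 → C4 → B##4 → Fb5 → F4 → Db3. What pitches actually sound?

The glockenspiel sounds a perfect fifteenth above written, so transpose each written note up a perfect fifteenth.
Cbb5 gives Cbb7
C4 gives C6
B##4 gives B##6
Fb5 gives Fb7
F4 gives F6
Db3 gives Db5

Cbb7 C6 B##6 Fb7 F6 Db5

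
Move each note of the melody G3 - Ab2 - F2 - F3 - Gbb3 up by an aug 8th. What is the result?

G#4 A3 F#3 F#4 Gb4

G3: an octave up reaches G, and 13 semitones makes it G#4.
An augmented octave up from Ab2 gives A3.
F2 up an augmented octave is F#3.
F3 up an augmented octave is F#4.
Gbb3 up an augmented octave is Gb4.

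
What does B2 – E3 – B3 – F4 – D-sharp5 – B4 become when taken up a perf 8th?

B3 E4 B4 F5 D#6 B5

B2: an octave up reaches B, and 12 semitones makes it B3.
E3 up a perfect octave is E4.
B3 up a perfect octave is B4.
F4 up a perfect octave is F5.
D#5 up a perfect octave is D#6.
A perfect octave up from B4 gives B5.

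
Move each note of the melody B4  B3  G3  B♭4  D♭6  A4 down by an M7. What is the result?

B4 → C4
B3 → C3
G3 → Ab2
Bb4 → Cb4
Db6 → Ebb5
A4 → Bb3

C4 C3 Ab2 Cb4 Ebb5 Bb3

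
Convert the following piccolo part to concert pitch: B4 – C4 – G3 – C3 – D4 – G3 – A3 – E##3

Written C4 on the piccolo sounds as C5, a perfect octave higher; apply that shift to every note.
B4 → B5
C4 → C5
G3 → G4
C3 → C4
D4 → D5
G3 → G4
A3 → A4
E##3 → E##4

B5 C5 G4 C4 D5 G4 A4 E##4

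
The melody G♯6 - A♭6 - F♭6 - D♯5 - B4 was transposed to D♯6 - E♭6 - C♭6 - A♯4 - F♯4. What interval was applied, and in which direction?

Take the first pair: G#6 → D#6. G to D spans 4 letter names, so the interval is some kind of fourth.
D#6 to G#6 is 5 semitones, which makes it a perfect fourth; the second version is lower, so the direction is down.
Checking another pair — B4 → F#4 — gives the same interval.

down a perfect fourth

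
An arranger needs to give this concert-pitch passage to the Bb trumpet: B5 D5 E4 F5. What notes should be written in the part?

C#6 E5 F#4 G5

The Bb trumpet sounds a major second below written, so the written part must be a major second above concert — transpose each note up.
B5 gives C#6
D5 gives E5
E4 gives F#4
F5 gives G5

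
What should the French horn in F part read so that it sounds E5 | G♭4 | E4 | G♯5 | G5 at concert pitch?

B5 Db5 B4 D#6 D6

The French horn in F sounds a perfect fifth below written, so the written part must be a perfect fifth above concert — transpose each note up.
E5 gives B5
Gb4 gives Db5
E4 gives B4
G#5 gives D#6
G5 gives D6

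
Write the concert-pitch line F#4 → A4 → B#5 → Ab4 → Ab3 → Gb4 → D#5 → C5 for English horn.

The English horn sounds a perfect fifth below written, so the written part must be a perfect fifth above concert — transpose each note up.
F#4 becomes C#5
A4 becomes E5
B#5 becomes F##6
Ab4 becomes Eb5
Ab3 becomes Eb4
Gb4 becomes Db5
D#5 becomes A#5
C5 becomes G5

C#5 E5 F##6 Eb5 Eb4 Db5 A#5 G5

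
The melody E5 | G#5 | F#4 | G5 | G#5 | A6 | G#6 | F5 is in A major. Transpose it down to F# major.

C#5 E#5 D#4 E5 E#5 F#6 E#6 D5

A major to F# major down is a minor third, so every note moves down by that interval.
E5 to C#5
G#5 to E#5
F#4 to D#4
G5 to E5
G#5 to E#5
A6 to F#6
G#6 to E#6
F5 to D5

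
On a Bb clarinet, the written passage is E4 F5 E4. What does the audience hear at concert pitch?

Written C4 on the Bb clarinet sounds as Bb3, a major second lower; apply that shift to every note.
E4 -> D4
F5 -> Eb5
E4 -> D4

D4 Eb5 D4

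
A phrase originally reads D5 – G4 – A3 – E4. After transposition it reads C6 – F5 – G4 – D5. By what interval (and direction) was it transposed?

From D5 to C6 is 7 letter names — a seventh of some quality.
D5 to C6 is 10 semitones, which makes it a minor seventh; the second version is higher, so the direction is up.
Checking another pair — E4 → D5 — gives the same interval.

up a minor seventh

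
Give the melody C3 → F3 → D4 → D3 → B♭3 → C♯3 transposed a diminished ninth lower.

C3 down a diminished ninth is B#1.
F3 down a diminished ninth is E#2.
D4 down a diminished ninth is C##3.
A diminished ninth down from D3 gives C##2.
Bb3: a ninth down reaches A, and 12 semitones makes it A#2.
C#3 down a diminished ninth is B##1.

B#1 E#2 C##3 C##2 A#2 B##1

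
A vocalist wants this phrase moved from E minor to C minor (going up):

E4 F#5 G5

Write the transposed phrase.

C5 D6 Eb6

E minor to C minor up is a minor sixth, so every note moves up by that interval.
E4 → C5
F#5 → D6
G5 → Eb6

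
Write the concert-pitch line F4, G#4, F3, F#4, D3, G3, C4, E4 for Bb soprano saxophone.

G4 A#4 G3 G#4 E3 A3 D4 F#4

Written C4 sounds as Bb3 on the Bb soprano saxophone, so concert pitches are written a major second up.
F4 -> G4
G#4 -> A#4
F3 -> G3
F#4 -> G#4
D3 -> E3
G3 -> A3
C4 -> D4
E4 -> F#4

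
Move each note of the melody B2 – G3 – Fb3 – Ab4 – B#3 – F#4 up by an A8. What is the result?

B2 becomes B#3
G3 becomes G#4
Fb3 becomes F4
Ab4 becomes A5
B#3 becomes B##4
F#4 becomes F##5

B#3 G#4 F4 A5 B##4 F##5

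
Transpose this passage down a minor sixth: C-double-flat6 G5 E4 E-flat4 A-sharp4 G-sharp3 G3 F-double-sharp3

Ebb5 B4 G#3 G3 C##4 B#2 B2 A##2

Cbb6 -> Ebb5
G5 -> B4
E4 -> G#3
Eb4 -> G3
A#4 -> C##4
G#3 -> B#2
G3 -> B2
F##3 -> A##2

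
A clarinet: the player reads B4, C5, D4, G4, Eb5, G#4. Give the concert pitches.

G#4 A4 B3 E4 C5 E#4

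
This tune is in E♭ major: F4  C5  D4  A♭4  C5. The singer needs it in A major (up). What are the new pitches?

From E♭ up to A is an augmented fourth; apply that to each pitch.
F4 becomes B4
C5 becomes F#5
D4 becomes G#4
Ab4 becomes D5
C5 becomes F#5

B4 F#5 G#4 D5 F#5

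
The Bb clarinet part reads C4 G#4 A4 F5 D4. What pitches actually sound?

Bb3 F#4 G4 Eb5 C4

Written C4 on the Bb clarinet sounds as Bb3, a major second lower; apply that shift to every note.
C4 to Bb3
G#4 to F#4
A4 to G4
F5 to Eb5
D4 to C4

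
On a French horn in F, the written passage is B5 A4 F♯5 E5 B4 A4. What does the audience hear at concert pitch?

E5 D4 B4 A4 E4 D4

The French horn in F sounds a perfect fifth below written, so transpose each written note down a perfect fifth.
B5 → E5
A4 → D4
F#5 → B4
E5 → A4
B4 → E4
A4 → D4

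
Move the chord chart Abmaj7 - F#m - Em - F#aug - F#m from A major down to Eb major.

Ebbmaj7 Cm Bbm Caug Cm

A major down to Eb major is an augmented fourth; each chord root moves by that interval while the quality stays the same.
Abmaj7: root Ab down an augmented fourth → Ebb, giving Ebbmaj7.
F#m: root F# down an augmented fourth → C, giving Cm.
Em: root E down an augmented fourth → Bb, giving Bbm.
F#aug: root F# down an augmented fourth → C, giving Caug.
F#m: root F# down an augmented fourth → C, giving Cm.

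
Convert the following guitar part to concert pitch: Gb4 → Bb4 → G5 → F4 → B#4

Gb3 Bb3 G4 F3 B#3

Written C4 on the guitar sounds as C3, a perfect octave lower; apply that shift to every note.
Gb4 to Gb3
Bb4 to Bb3
G5 to G4
F4 to F3
B#4 to B#3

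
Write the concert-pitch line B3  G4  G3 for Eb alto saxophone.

The Eb alto saxophone sounds a major sixth below written, so the written part must be a major sixth above concert — transpose each note up.
B3 to G#4
G4 to E5
G3 to E4

G#4 E5 E4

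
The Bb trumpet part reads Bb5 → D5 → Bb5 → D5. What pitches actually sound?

Written C4 on the Bb trumpet sounds as Bb3, a major second lower; apply that shift to every note.
Bb5 gives Ab5
D5 gives C5
Bb5 gives Ab5
D5 gives C5

Ab5 C5 Ab5 C5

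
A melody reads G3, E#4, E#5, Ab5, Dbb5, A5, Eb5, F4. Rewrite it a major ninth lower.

F2 D#3 D#4 Gb4 Cbb4 G4 Db4 Eb3

A major ninth down from G3 gives F2.
E#4 down a major ninth is D#3.
E#5 down a major ninth is D#4.
Ab5: a ninth down reaches G, and 14 semitones makes it Gb4.
Dbb5 down a major ninth is Cbb4.
A5: a ninth down reaches G, and 14 semitones makes it G4.
Eb5: a ninth down reaches D, and 14 semitones makes it Db4.
A major ninth down from F4 gives Eb3.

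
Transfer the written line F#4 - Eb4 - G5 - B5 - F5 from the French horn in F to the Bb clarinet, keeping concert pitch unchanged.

First find concert pitch: the French horn in F sounds a perfect fifth below written, so F#4 Eb4 G5 B5 F5 sounds B3 Ab3 C5 E5 Bb4.
Then write for Bb clarinet: it sounds a major second below written, so the part must be a major second above concert.
B3 → C#4
Ab3 → Bb3
C5 → D5
E5 → F#5
Bb4 → C5

C#4 Bb3 D5 F#5 C5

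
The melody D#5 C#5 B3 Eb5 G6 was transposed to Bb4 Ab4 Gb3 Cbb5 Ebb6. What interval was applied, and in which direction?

Take the first pair: D#5 → Bb4. D to B spans 3 letter names, so the interval is some kind of third.
Bb4 to D#5 is 5 semitones, which makes it an augmented third; the second version is lower, so the direction is down.
Checking another pair — G6 → Ebb6 — gives the same interval.

down an augmented third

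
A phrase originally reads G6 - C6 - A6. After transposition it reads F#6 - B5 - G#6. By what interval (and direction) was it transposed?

down a minor second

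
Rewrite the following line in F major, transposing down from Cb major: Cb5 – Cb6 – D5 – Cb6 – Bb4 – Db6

From Cb down to F is a diminished fifth; apply that to each pitch.
Cb5 → F4
Cb6 → F5
D5 → G#4
Cb6 → F5
Bb4 → E4
Db6 → G5

F4 F5 G#4 F5 E4 G5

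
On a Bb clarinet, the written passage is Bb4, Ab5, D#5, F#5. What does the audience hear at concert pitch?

Ab4 Gb5 C#5 E5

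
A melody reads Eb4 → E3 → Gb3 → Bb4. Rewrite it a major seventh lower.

Eb4 becomes Fb3
E3 becomes F2
Gb3 becomes Abb2
Bb4 becomes Cb4

Fb3 F2 Abb2 Cb4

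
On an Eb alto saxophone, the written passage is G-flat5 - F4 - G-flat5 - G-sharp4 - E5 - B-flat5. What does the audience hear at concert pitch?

Bbb4 Ab3 Bbb4 B3 G4 Db5

The Eb alto saxophone sounds a major sixth below written, so transpose each written note down a major sixth.
Gb5 becomes Bbb4
F4 becomes Ab3
Gb5 becomes Bbb4
G#4 becomes B3
E5 becomes G4
Bb5 becomes Db5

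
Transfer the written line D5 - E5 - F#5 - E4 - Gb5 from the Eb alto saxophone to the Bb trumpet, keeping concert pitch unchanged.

G4 A4 B4 A3 Cb5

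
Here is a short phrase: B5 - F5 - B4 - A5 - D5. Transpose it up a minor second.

C6 Gb5 C5 Bb5 Eb5

B5 to C6
F5 to Gb5
B4 to C5
A5 to Bb5
D5 to Eb5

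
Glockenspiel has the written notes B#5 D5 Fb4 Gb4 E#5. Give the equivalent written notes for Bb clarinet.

C##8 E7 Gb6 Ab6 F##7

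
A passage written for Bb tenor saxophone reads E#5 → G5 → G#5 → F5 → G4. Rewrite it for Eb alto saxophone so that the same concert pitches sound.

B#4 D5 D#5 C5 D4

First find concert pitch: the Bb tenor saxophone sounds a major ninth below written, so E#5 G5 G#5 F5 G4 sounds D#4 F4 F#4 Eb4 F3.
Then write for Eb alto saxophone: it sounds a major sixth below written, so the part must be a major sixth above concert.
D#4 → B#4
F4 → D5
F#4 → D#5
Eb4 → C5
F3 → D4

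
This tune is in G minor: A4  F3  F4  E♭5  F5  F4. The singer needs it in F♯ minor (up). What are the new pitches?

G#5 E4 E5 D6 E6 E5

From G up to F♯ is a major seventh; apply that to each pitch.
A4 -> G#5
F3 -> E4
F4 -> E5
Eb5 -> D6
F5 -> E6
F4 -> E5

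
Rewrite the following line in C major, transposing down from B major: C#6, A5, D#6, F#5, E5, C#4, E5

D5 Bb4 E5 G4 F4 D3 F4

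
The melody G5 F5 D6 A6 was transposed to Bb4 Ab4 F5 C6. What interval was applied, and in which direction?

down a major sixth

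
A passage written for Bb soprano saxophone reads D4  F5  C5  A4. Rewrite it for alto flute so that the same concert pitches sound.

F4 Ab5 Eb5 C5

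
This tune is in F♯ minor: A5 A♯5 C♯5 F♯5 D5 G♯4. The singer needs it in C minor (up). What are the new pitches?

Eb6 E6 G5 C6 Ab5 D5

From F♯ up to C is a diminished fifth; apply that to each pitch.
A5 gives Eb6
A#5 gives E6
C#5 gives G5
F#5 gives C6
D5 gives Ab5
G#4 gives D5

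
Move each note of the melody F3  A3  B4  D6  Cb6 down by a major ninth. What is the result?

Eb2 G2 A3 C5 Bbb4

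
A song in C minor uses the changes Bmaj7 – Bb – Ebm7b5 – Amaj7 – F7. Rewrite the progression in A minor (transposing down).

C minor down to A minor is a minor third; each chord root moves by that interval while the quality stays the same.
Bmaj7: root B down a minor third → G#, giving G#maj7.
Bb: root Bb down a minor third → G, giving G.
Ebm7b5: root Eb down a minor third → C, giving Cm7b5.
Amaj7: root A down a minor third → F#, giving F#maj7.
F7: root F down a minor third → D, giving D7.

G#maj7 G Cm7b5 F#maj7 D7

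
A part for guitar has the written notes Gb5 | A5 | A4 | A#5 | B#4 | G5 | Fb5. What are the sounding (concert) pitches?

Written C4 on the guitar sounds as C3, a perfect octave lower; apply that shift to every note.
Gb5 → Gb4
A5 → A4
A4 → A3
A#5 → A#4
B#4 → B#3
G5 → G4
Fb5 → Fb4

Gb4 A4 A3 A#4 B#3 G4 Fb4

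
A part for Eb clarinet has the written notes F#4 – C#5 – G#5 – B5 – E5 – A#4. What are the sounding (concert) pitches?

A4 E5 B5 D6 G5 C#5

The Eb clarinet sounds a minor third above written, so transpose each written note up a minor third.
F#4 becomes A4
C#5 becomes E5
G#5 becomes B5
B5 becomes D6
E5 becomes G5
A#4 becomes C#5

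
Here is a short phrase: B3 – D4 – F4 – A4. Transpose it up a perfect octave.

B4 D5 F5 A5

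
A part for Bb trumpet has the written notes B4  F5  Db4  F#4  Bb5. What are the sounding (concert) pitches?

A4 Eb5 Cb4 E4 Ab5

Written C4 on the Bb trumpet sounds as Bb3, a major second lower; apply that shift to every note.
B4 → A4
F5 → Eb5
Db4 → Cb4
F#4 → E4
Bb5 → Ab5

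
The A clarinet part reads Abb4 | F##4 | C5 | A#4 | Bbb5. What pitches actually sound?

The A clarinet sounds a minor third below written, so transpose each written note down a minor third.
Abb4 gives Fb4
F##4 gives D##4
C5 gives A4
A#4 gives F##4
Bbb5 gives Gb5

Fb4 D##4 A4 F##4 Gb5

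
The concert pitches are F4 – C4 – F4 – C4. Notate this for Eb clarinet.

D4 A3 D4 A3

Written C4 sounds as Eb4 on the Eb clarinet, so concert pitches are written a minor third down.
F4 → D4
C4 → A3
F4 → D4
C4 → A3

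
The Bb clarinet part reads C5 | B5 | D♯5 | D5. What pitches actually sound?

Written C4 on the Bb clarinet sounds as Bb3, a major second lower; apply that shift to every note.
C5 -> Bb4
B5 -> A5
D#5 -> C#5
D5 -> C5

Bb4 A5 C#5 C5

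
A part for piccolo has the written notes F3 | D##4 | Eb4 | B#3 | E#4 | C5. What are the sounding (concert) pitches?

Written C4 on the piccolo sounds as C5, a perfect octave higher; apply that shift to every note.
F3 becomes F4
D##4 becomes D##5
Eb4 becomes Eb5
B#3 becomes B#4
E#4 becomes E#5
C5 becomes C6

F4 D##5 Eb5 B#4 E#5 C6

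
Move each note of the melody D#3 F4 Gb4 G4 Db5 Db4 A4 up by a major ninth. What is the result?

E#4 G5 Ab5 A5 Eb6 Eb5 B5

D#3 → E#4
F4 → G5
Gb4 → Ab5
G4 → A5
Db5 → Eb6
Db4 → Eb5
A4 → B5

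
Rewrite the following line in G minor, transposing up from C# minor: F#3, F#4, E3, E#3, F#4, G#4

C4 C5 Bb3 B3 C5 D5

From C# up to G is a diminished fifth; apply that to each pitch.
F#3 becomes C4
F#4 becomes C5
E3 becomes Bb3
E#3 becomes B3
F#4 becomes C5
G#4 becomes D5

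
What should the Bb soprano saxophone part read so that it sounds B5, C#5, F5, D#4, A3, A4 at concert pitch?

C#6 D#5 G5 E#4 B3 B4

The Bb soprano saxophone sounds a major second below written, so the written part must be a major second above concert — transpose each note up.
B5 becomes C#6
C#5 becomes D#5
F5 becomes G5
D#4 becomes E#4
A3 becomes B3
A4 becomes B4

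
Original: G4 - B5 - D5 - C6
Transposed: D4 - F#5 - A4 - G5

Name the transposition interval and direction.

From G4 to D4 is 4 letter names — a fourth of some quality.
D4 to G4 is 5 semitones, which makes it a perfect fourth; the second version is lower, so the direction is down.
Checking another pair — C6 → G5 — gives the same interval.

down a perfect fourth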